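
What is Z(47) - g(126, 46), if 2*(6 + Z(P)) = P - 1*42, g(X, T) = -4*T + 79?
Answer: 203/2 ≈ 101.50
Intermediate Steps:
g(X, T) = 79 - 4*T
Z(P) = -27 + P/2 (Z(P) = -6 + (P - 1*42)/2 = -6 + (P - 42)/2 = -6 + (-42 + P)/2 = -6 + (-21 + P/2) = -27 + P/2)
Z(47) - g(126, 46) = (-27 + (½)*47) - (79 - 4*46) = (-27 + 47/2) - (79 - 184) = -7/2 - 1*(-105) = -7/2 + 105 = 203/2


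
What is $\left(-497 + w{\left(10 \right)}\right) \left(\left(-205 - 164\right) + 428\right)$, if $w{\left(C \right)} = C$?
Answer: $-28733$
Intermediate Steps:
$\left(-497 + w{\left(10 \right)}\right) \left(\left(-205 - 164\right) + 428\right) = \left(-497 + 10\right) \left(\left(-205 - 164\right) + 428\right) = - 487 \left(-369 + 428\right) = \left(-487\right) 59 = -28733$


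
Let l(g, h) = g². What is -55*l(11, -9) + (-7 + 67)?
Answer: -6595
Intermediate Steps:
-55*l(11, -9) + (-7 + 67) = -55*11² + (-7 + 67) = -55*121 + 60 = -6655 + 60 = -6595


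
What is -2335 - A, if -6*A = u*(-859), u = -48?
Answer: 4537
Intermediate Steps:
A = -6872 (A = -(-8)*(-859) = -⅙*41232 = -6872)
-2335 - A = -2335 - 1*(-6872) = -2335 + 6872 = 4537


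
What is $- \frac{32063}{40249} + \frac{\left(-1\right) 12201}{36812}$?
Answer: $- \frac{1671381205}{1481646188} \approx -1.1281$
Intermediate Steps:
$- \frac{32063}{40249} + \frac{\left(-1\right) 12201}{36812} = \left(-32063\right) \frac{1}{40249} - \frac{12201}{36812} = - \frac{32063}{40249} - \frac{12201}{36812} = - \frac{1671381205}{1481646188}$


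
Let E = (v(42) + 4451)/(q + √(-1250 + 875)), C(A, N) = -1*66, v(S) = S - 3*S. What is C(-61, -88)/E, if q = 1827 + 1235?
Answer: -18372/397 - 30*I*√15/397 ≈ -46.277 - 0.29267*I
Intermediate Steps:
v(S) = -2*S
C(A, N) = -66
q = 3062
E = 4367/(3062 + 5*I*√15) (E = (-2*42 + 4451)/(3062 + √(-1250 + 875)) = (-84 + 4451)/(3062 + √(-375)) = 4367/(3062 + 5*I*√15) ≈ 1.4261 - 0.0090193*I)
C(-61, -88)/E = -66/(13371754/9376219 - 21835*I*√15/9376219)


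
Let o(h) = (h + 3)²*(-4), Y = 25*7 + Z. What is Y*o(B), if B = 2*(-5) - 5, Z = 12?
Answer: -107712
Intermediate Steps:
Y = 187 (Y = 25*7 + 12 = 175 + 12 = 187)
B = -15 (B = -10 - 5 = -15)
o(h) = -4*(3 + h)² (o(h) = (3 + h)²*(-4) = -4*(3 + h)²)
Y*o(B) = 187*(-4*(3 - 15)²) = 187*(-4*(-12)²) = 187*(-4*144) = 187*(-576) = -107712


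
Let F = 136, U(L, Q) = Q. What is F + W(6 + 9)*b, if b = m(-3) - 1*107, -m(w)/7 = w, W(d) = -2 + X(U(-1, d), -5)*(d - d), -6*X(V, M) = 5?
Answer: 308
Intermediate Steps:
X(V, M) = -5/6 (X(V, M) = -1/6*5 = -5/6)
W(d) = -2 (W(d) = -2 - 5*(d - d)/6 = -2 - 5/6*0 = -2 + 0 = -2)
m(w) = -7*w
b = -86 (b = -7*(-3) - 1*107 = 21 - 107 = -86)
F + W(6 + 9)*b = 136 - 2*(-86) = 136 + 172 = 308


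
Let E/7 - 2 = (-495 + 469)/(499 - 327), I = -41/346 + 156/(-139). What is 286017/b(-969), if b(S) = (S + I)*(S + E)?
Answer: 394330112476/1278886290727 ≈ 0.30834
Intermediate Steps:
I = -59675/48094 (I = -41*1/346 + 156*(-1/139) = -41/346 - 156/139 = -59675/48094 ≈ -1.2408)
E = 1113/86 (E = 14 + 7*((-495 + 469)/(499 - 327)) = 14 + 7*(-26/172) = 14 + 7*(-26*1/172) = 14 + 7*(-13/86) = 14 - 91/86 = 1113/86 ≈ 12.942)
b(S) = (-59675/48094 + S)*(1113/86 + S) (b(S) = (S - 59675/48094)*(S + 1113/86) = (-59675/48094 + S)*(1113/86 + S))
286017/b(-969) = 286017/(-66418275/4136084 + (-969)² + (12099143/1034021)*(-969)) = 286017/(-66418275/4136084 + 938961 - 11724069567/1034021) = 286017/(3836658872181/4136084) = 286017*(4136084/3836658872181) = 394330112476/1278886290727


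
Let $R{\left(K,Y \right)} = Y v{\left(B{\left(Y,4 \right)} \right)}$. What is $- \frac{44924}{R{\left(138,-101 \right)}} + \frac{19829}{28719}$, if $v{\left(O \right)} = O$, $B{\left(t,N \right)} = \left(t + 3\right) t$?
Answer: $\frac{10556591999}{14355163431} \approx 0.73539$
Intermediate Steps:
$B{\left(t,N \right)} = t \left(3 + t\right)$ ($B{\left(t,N \right)} = \left(3 + t\right) t = t \left(3 + t\right)$)
$R{\left(K,Y \right)} = Y^{2} \left(3 + Y\right)$ ($R{\left(K,Y \right)} = Y Y \left(3 + Y\right) = Y^{2} \left(3 + Y\right)$)
$- \frac{44924}{R{\left(138,-101 \right)}} + \frac{19829}{28719} = - \frac{44924}{\left(-101\right)^{2} \left(3 - 101\right)} + \frac{19829}{28719} = - \frac{44924}{10201 \left(-98\right)} + 19829 \cdot \frac{1}{28719} = - \frac{44924}{-999698} + \frac{19829}{28719} = \left(-44924\right) \left(- \frac{1}{999698}\right) + \frac{19829}{28719} = \frac{22462}{499849} + \frac{19829}{28719} = \frac{10556591999}{14355163431}$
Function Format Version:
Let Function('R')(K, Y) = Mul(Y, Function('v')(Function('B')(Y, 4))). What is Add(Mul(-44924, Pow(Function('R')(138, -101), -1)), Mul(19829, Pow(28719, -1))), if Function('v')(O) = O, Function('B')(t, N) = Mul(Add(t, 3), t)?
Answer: Rational(10556591999, 14355163431) ≈ 0.73539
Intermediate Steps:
Function('B')(t, N) = Mul(t, Add(3, t)) (Function('B')(t, N) = Mul(Add(3, t), t) = Mul(t, Add(3, t)))
Function('R')(K, Y) = Mul(Pow(Y, 2), Add(3, Y)) (Function('R')(K, Y) = Mul(Y, Mul(Y, Add(3, Y))) = Mul(Pow(Y, 2), Add(3, Y)))
Add(Mul(-44924, Pow(Function('R')(138, -101), -1)), Mul(19829, Pow(28719, -1))) = Add(Mul(-44924, Pow(Mul(Pow(-101, 2), Add(3, -101)), -1)), Mul(19829, Pow(28719, -1))) = Add(Mul(-44924, Pow(Mul(10201, -98), -1)), Mul(19829, Rational(1, 28719))) = Add(Mul(-44924, Pow(-999698, -1)), Rational(19829, 28719)) = Add(Mul(-44924, Rational(-1, 999698)), Rational(19829, 28719)) = Add(Rational(22462, 499849), Rational(19829, 28719)) = Rational(10556591999, 14355163431)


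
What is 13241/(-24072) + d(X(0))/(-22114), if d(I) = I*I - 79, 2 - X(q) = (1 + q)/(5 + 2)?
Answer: -7129323841/13042041096 ≈ -0.54664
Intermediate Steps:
X(q) = 13/7 - q/7 (X(q) = 2 - (1 + q)/(5 + 2) = 2 - (1 + q)/7 = 2 - (⅐ + q/7) = 2 + (-⅐ - q/7) = 13/7 - q/7)
d(I) = -79 + I² (d(I) = I² - 79 = -79 + I²)
13241/(-24072) + d(X(0))/(-22114) = 13241/(-24072) + (-79 + (13/7 - ⅐*0)²)/(-22114) = 13241*(-1/24072) + (-79 + (13/7 + 0)²)*(-1/22114) = -13241/24072 + (-79 + (13/7)²)*(-1/22114) = -13241/24072 + (-79 + 169/49)*(-1/22114) = -13241/24072 - 3702/49*(-1/22114) = -13241/24072 + 1851/541793 = -7129323841/13042041096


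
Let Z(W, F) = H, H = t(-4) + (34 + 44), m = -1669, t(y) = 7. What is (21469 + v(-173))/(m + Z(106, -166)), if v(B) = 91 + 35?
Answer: -21595/1584 ≈ -13.633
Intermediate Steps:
v(B) = 126
H = 85 (H = 7 + (34 + 44) = 7 + 78 = 85)
Z(W, F) = 85
(21469 + v(-173))/(m + Z(106, -166)) = (21469 + 126)/(-1669 + 85) = 21595/(-1584) = 21595*(-1/1584) = -21595/1584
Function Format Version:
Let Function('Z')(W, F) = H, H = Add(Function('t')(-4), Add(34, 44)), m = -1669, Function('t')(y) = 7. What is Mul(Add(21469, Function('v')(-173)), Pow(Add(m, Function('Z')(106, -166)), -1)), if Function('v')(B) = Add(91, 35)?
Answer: Rational(-21595, 1584) ≈ -13.633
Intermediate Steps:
Function('v')(B) = 126
H = 85 (H = Add(7, Add(34, 44)) = Add(7, 78) = 85)
Function('Z')(W, F) = 85
Mul(Add(21469, Function('v')(-173)), Pow(Add(m, Function('Z')(106, -166)), -1)) = Mul(Add(21469, 126), Pow(Add(-1669, 85), -1)) = Mul(21595, Pow(-1584, -1)) = Mul(21595, Rational(-1, 1584)) = Rational(-21595, 1584)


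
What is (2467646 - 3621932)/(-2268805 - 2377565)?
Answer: 192381/774395 ≈ 0.24843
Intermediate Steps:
(2467646 - 3621932)/(-2268805 - 2377565) = -1154286/(-4646370) = -1154286*(-1/4646370) = 192381/774395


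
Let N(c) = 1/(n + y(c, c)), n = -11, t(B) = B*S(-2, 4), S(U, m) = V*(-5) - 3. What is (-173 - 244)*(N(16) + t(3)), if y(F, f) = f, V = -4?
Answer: -106752/5 ≈ -21350.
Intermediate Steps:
S(U, m) = 17 (S(U, m) = -4*(-5) - 3 = 20 - 3 = 17)
t(B) = 17*B (t(B) = B*17 = 17*B)
N(c) = 1/(-11 + c)
(-173 - 244)*(N(16) + t(3)) = (-173 - 244)*(1/(-11 + 16) + 17*3) = -417*(1/5 + 51) = -417*(⅕ + 51) = -417*256/5 = -106752/5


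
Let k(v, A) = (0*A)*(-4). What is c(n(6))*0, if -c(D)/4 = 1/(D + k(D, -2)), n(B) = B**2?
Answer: 0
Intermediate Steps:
k(v, A) = 0 (k(v, A) = 0*(-4) = 0)
c(D) = -4/D (c(D) = -4/(D + 0) = -4/D)
c(n(6))*0 = -4/(6**2)*0 = -4/36*0 = -4*1/36*0 = -1/9*0 = 0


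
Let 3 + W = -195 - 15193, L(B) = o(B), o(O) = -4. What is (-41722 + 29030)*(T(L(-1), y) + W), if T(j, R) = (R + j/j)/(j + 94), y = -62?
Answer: 8790802846/45 ≈ 1.9535e+8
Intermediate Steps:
L(B) = -4
W = -15391 (W = -3 + (-195 - 15193) = -3 - 15388 = -15391)
T(j, R) = (1 + R)/(94 + j) (T(j, R) = (R + 1)/(94 + j) = (1 + R)/(94 + j))
(-41722 + 29030)*(T(L(-1), y) + W) = (-41722 + 29030)*((1 - 62)/(94 - 4) - 15391) = -12692*(-61/90 - 15391) = -12692*(-1385251/90) = 8790802846/45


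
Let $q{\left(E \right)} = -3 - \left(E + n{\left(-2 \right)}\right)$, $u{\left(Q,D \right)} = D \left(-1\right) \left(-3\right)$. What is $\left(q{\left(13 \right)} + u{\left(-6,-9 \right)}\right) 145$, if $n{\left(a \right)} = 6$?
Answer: $-7105$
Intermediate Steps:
$u{\left(Q,D \right)} = 3 D$ ($u{\left(Q,D \right)} = - D \left(-3\right) = 3 D$)
$q{\left(E \right)} = -9 - E$ ($q{\left(E \right)} = -3 - \left(E + 6\right) = -3 - \left(6 + E\right) = -9 - E$)
$\left(q{\left(13 \right)} + u{\left(-6,-9 \right)}\right) 145 = \left(\left(-9 - 13\right) + 3 \left(-9\right)\right) 145 = \left(\left(-9 - 13\right) - 27\right) 145 = \left(-22 - 27\right) 145 = \left(-49\right) 145 = -7105$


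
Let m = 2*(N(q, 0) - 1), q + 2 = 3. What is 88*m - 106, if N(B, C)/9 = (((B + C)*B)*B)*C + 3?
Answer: 4470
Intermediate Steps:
q = 1 (q = -2 + 3 = 1)
N(B, C) = 27 + 9*C*B**2*(B + C) (N(B, C) = 9*((((B + C)*B)*B)*C + 3) = 9*(((B*(B + C))*B)*C + 3) = 9*((B**2*(B + C))*C + 3) = 9*(C*B**2*(B + C) + 3) = 9*(3 + C*B**2*(B + C)) = 27 + 9*C*B**2*(B + C))
m = 52 (m = 2*((27 + 9*0*1**3 + 9*1**2*0**2) - 1) = 2*((27 + 9*0*1 + 9*1*0) - 1) = 2*((27 + 0 + 0) - 1) = 2*(27 - 1) = 2*26 = 52)
88*m - 106 = 88*52 - 106 = 4576 - 106 = 4470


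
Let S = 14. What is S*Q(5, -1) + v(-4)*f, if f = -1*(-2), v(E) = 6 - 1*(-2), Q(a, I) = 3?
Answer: 58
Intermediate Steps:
v(E) = 8 (v(E) = 6 + 2 = 8)
f = 2
S*Q(5, -1) + v(-4)*f = 14*3 + 8*2 = 42 + 16 = 58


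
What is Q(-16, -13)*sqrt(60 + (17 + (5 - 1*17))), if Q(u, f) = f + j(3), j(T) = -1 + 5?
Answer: -9*sqrt(65) ≈ -72.560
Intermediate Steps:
j(T) = 4
Q(u, f) = 4 + f (Q(u, f) = f + 4 = 4 + f)
Q(-16, -13)*sqrt(60 + (17 + (5 - 1*17))) = (4 - 13)*sqrt(60 + (17 + (5 - 1*17))) = -9*sqrt(60 + (17 + (5 - 17))) = -9*sqrt(60 + (17 - 12)) = -9*sqrt(60 + 5) = -9*sqrt(65)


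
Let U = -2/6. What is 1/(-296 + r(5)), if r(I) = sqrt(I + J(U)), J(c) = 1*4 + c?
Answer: -444/131411 - sqrt(78)/262822 ≈ -0.0034123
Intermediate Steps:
U = -1/3 (U = -2*1/6 = -1/3 ≈ -0.33333)
J(c) = 4 + c
r(I) = sqrt(11/3 + I) (r(I) = sqrt(I + (4 - 1/3)) = sqrt(I + 11/3) = sqrt(11/3 + I))
1/(-296 + r(5)) = 1/(-296 + sqrt(33 + 9*5)/3) = 1/(-296 + sqrt(33 + 45)/3) = 1/(-296 + sqrt(78)/3)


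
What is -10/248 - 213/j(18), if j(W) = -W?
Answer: 4387/372 ≈ 11.793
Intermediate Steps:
-10/248 - 213/j(18) = -10/248 - 213/((-1*18)) = -10*1/248 - 213/(-18) = -5/124 - 213*(-1/18) = -5/124 + 71/6 = 4387/372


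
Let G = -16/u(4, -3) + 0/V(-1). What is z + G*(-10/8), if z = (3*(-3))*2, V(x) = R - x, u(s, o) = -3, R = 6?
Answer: -74/3 ≈ -24.667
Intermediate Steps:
V(x) = 6 - x
G = 16/3 (G = -16/(-3) + 0/(6 - 1*(-1)) = -16*(-⅓) + 0/(6 + 1) = 16/3 + 0/7 = 16/3 + 0*(⅐) = 16/3 + 0 = 16/3 ≈ 5.3333)
z = -18 (z = -9*2 = -18)
z + G*(-10/8) = -18 + 16*(-10/8)/3 = -18 + 16*(-10*⅛)/3 = -18 + (16/3)*(-5/4) = -18 - 20/3 = -74/3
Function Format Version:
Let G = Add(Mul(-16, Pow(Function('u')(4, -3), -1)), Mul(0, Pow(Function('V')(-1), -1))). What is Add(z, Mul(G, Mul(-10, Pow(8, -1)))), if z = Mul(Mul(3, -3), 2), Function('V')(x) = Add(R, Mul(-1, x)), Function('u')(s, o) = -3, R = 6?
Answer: Rational(-74, 3) ≈ -24.667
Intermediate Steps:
Function('V')(x) = Add(6, Mul(-1, x))
G = Rational(16, 3) (G = Add(Mul(-16, Pow(-3, -1)), Mul(0, Pow(Add(6, Mul(-1, -1)), -1))) = Add(Mul(-16, Rational(-1, 3)), Mul(0, Pow(Add(6, 1), -1))) = Add(Rational(16, 3), Mul(0, Pow(7, -1))) = Add(Rational(16, 3), Mul(0, Rational(1, 7))) = Add(Rational(16, 3), 0) = Rational(16, 3) ≈ 5.3333)
z = -18 (z = Mul(-9, 2) = -18)
Add(z, Mul(G, Mul(-10, Pow(8, -1)))) = Add(-18, Mul(Rational(16, 3), Mul(-10, Pow(8, -1)))) = Add(-18, Mul(Rational(16, 3), Mul(-10, Rational(1, 8)))) = Add(-18, Mul(Rational(16, 3), Rational(-5, 4))) = Add(-18, Rational(-20, 3)) = Rational(-74, 3)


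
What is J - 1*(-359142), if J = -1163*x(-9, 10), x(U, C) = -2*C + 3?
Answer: 378913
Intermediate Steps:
x(U, C) = 3 - 2*C
J = 19771 (J = -1163*(3 - 2*10) = -1163*(3 - 20) = -1163*(-17) = 19771)
J - 1*(-359142) = 19771 - 1*(-359142) = 19771 + 359142 = 378913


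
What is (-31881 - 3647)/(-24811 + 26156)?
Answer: -35528/1345 ≈ -26.415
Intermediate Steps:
(-31881 - 3647)/(-24811 + 26156) = -35528/1345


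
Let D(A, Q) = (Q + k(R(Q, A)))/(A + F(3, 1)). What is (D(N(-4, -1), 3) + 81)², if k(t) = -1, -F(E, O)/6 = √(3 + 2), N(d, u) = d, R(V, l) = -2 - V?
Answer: 11042374/1681 - 19938*√5/1681 ≈ 6542.4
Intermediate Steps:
F(E, O) = -6*√5 (F(E, O) = -6*√(3 + 2) = -6*√5)
D(A, Q) = (-1 + Q)/(A - 6*√5) (D(A, Q) = (Q - 1)/(A - 6*√5) = (-1 + Q)/(A - 6*√5))
(D(N(-4, -1), 3) + 81)² = ((-1 + 3)/(-4 - 6*√5) + 81)² = (2/(-4 - 6*√5) + 81)² = (81 + 2/(-4 - 6*√5))²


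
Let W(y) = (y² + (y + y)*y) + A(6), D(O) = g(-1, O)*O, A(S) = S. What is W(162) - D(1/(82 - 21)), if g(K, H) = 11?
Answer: 4803007/61 ≈ 78738.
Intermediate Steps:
D(O) = 11*O
W(y) = 6 + 3*y² (W(y) = (y² + (y + y)*y) + 6 = (y² + (2*y)*y) + 6 = (y² + 2*y²) + 6 = 3*y² + 6 = 6 + 3*y²)
W(162) - D(1/(82 - 21)) = (6 + 3*162²) - 11/(82 - 21) = (6 + 3*26244) - 11/61 = (6 + 78732) - 11/61 = 78738 - 1*11/61 = 78738 - 11/61 = 4803007/61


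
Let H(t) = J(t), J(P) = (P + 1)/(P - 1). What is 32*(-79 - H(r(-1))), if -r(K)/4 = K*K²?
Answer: -7744/3 ≈ -2581.3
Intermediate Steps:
J(P) = (1 + P)/(-1 + P)
r(K) = -4*K³ (r(K) = -4*K*K² = -4*K³)
H(t) = (1 + t)/(-1 + t)
32*(-79 - H(r(-1))) = 32*(-79 - (1 - 4*(-1)³)/(-1 - 4*(-1)³)) = 32*(-79 - (1 - 4*(-1))/(-1 - 4*(-1))) = 32*(-79 - (1 + 4)/(-1 + 4)) = 32*(-79 - 5/3) = 32*(-242/3) = -7744/3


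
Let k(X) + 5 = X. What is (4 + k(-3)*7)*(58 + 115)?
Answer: -8996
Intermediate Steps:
k(X) = -5 + X
(4 + k(-3)*7)*(58 + 115) = (4 + (-5 - 3)*7)*(58 + 115) = (4 - 8*7)*173 = (4 - 56)*173 = -52*173 = -8996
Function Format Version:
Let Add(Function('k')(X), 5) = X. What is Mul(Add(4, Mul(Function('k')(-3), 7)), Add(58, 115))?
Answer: -8996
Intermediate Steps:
Function('k')(X) = Add(-5, X)
Mul(Add(4, Mul(Function('k')(-3), 7)), Add(58, 115)) = Mul(Add(4, Mul(Add(-5, -3), 7)), Add(58, 115)) = Mul(Add(4, Mul(-8, 7)), 173) = Mul(Add(4, -56), 173) = Mul(-52, 173) = -8996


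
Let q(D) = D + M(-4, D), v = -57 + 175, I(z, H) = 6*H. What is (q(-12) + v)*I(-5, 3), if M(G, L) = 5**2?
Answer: 2358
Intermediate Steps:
M(G, L) = 25
v = 118
q(D) = 25 + D (q(D) = D + 25 = 25 + D)
(q(-12) + v)*I(-5, 3) = ((25 - 12) + 118)*(6*3) = (13 + 118)*18 = 131*18 = 2358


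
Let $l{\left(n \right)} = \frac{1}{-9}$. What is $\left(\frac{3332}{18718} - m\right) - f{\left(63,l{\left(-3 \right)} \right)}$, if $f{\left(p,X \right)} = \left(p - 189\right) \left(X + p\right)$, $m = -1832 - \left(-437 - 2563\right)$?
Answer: $\frac{1290430}{191} \approx 6756.2$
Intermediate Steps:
$l{\left(n \right)} = - \frac{1}{9}$
$m = 1168$ ($m = -1832 - -3000 = -1832 + 3000 = 1168$)
$f{\left(p,X \right)} = \left(-189 + p\right) \left(X + p\right)$
$\left(\frac{3332}{18718} - m\right) - f{\left(63,l{\left(-3 \right)} \right)} = \left(\frac{3332}{18718} - 1168\right) - \left(63^{2} - -21 - 11907 - 7\right) = \left(3332 \cdot \frac{1}{18718} - 1168\right) - \left(3969 + 21 - 11907 - 7\right) = \left(\frac{34}{191} - 1168\right) - -7924 = - \frac{223054}{191} + 7924 = \frac{1290430}{191}$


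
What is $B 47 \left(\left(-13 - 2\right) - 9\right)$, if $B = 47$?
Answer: $-53016$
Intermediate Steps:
$B 47 \left(\left(-13 - 2\right) - 9\right) = 47 \cdot 47 \left(\left(-13 - 2\right) - 9\right) = 2209 \left(-15 - 9\right) = 2209 \left(-24\right) = -53016$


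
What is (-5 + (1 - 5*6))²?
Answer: 1156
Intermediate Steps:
(-5 + (1 - 5*6))² = (-5 + (1 - 30))² = (-5 - 29)² = (-34)² = 1156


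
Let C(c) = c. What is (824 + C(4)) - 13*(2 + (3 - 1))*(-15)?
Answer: 1608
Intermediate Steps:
(824 + C(4)) - 13*(2 + (3 - 1))*(-15) = (824 + 4) - 13*(2 + (3 - 1))*(-15) = 828 - 13*(2 + 2)*(-15) = 828 - 13*4*(-15) = 828 - 52*(-15) = 828 + 780 = 1608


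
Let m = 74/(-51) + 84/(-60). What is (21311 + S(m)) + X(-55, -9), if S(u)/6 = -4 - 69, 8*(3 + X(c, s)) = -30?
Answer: 83465/4 ≈ 20866.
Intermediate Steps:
X(c, s) = -27/4 (X(c, s) = -3 + (⅛)*(-30) = -3 - 15/4 = -27/4)
m = -727/255 (m = 74*(-1/51) + 84*(-1/60) = -74/51 - 7/5 = -727/255 ≈ -2.8510)
S(u) = -438 (S(u) = 6*(-4 - 69) = 6*(-73) = -438)
(21311 + S(m)) + X(-55, -9) = (21311 - 438) - 27/4 = 20873 - 27/4 = 83465/4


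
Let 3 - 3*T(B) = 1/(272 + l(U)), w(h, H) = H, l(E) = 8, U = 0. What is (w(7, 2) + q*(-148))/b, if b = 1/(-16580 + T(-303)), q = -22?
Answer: -7562014023/140 ≈ -5.4014e+7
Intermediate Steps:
T(B) = 839/840 (T(B) = 1 - 1/(3*(272 + 8)) = 1 - ⅓/280 = 1 - ⅓*1/280 = 1 - 1/840 = 839/840)
b = -840/13926361 (b = 1/(-16580 + 839/840) = 1/(-13926361/840) = -840/13926361 ≈ -6.0317e-5)
(w(7, 2) + q*(-148))/b = (2 - 22*(-148))/(-840/13926361) = (2 + 3256)*(-13926361/840) = 3258*(-13926361/840) = -7562014023/140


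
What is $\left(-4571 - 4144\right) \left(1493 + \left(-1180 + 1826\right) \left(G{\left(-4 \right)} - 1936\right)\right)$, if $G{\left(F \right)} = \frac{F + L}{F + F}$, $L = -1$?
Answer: $\frac{43531747455}{4} \approx 1.0883 \cdot 10^{10}$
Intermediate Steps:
$G{\left(F \right)} = \frac{-1 + F}{2 F}$ ($G{\left(F \right)} = \frac{F - 1}{F + F} = \frac{-1 + F}{2 F}$)
$\left(-4571 - 4144\right) \left(1493 + \left(-1180 + 1826\right) \left(G{\left(-4 \right)} - 1936\right)\right) = \left(-4571 - 4144\right) \left(1493 + \left(-1180 + 1826\right) \left(\frac{-1 - 4}{2 \left(-4\right)} - 1936\right)\right) = - 8715 \left(1493 + 646 \left(\frac{1}{2} \left(- \frac{1}{4}\right) \left(-5\right) - 1936\right)\right) = - 8715 \left(1493 + 646 \left(\frac{5}{8} - 1936\right)\right) = - 8715 \left(1493 + 646 \left(- \frac{15483}{8}\right)\right) = - 8715 \left(1493 - \frac{5001009}{4}\right) = \left(-8715\right) \left(- \frac{4995037}{4}\right) = \frac{43531747455}{4}$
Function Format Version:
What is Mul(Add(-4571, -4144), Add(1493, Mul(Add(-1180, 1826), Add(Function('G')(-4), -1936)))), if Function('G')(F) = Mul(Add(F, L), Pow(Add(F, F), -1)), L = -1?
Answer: Rational(43531747455, 4) ≈ 1.0883e+10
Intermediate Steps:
Function('G')(F) = Mul(Rational(1, 2), Pow(F, -1), Add(-1, F)) (Function('G')(F) = Mul(Add(F, -1), Pow(Add(F, F), -1)) = Mul(Add(-1, F), Pow(Mul(2, F), -1)) = Mul(Add(-1, F), Mul(Rational(1, 2), Pow(F, -1))) = Mul(Rational(1, 2), Pow(F, -1), Add(-1, F)))
Mul(Add(-4571, -4144), Add(1493, Mul(Add(-1180, 1826), Add(Function('G')(-4), -1936)))) = Mul(Add(-4571, -4144), Add(1493, Mul(Add(-1180, 1826), Add(Mul(Rational(1, 2), Pow(-4, -1), Add(-1, -4)), -1936)))) = Mul(-8715, Add(1493, Mul(646, Add(Mul(Rational(1, 2), Rational(-1, 4), -5), -1936)))) = Mul(-8715, Add(1493, Mul(646, Add(Rational(5, 8), -1936)))) = Mul(-8715, Add(1493, Mul(646, Rational(-15483, 8)))) = Mul(-8715, Add(1493, Rational(-5001009, 4))) = Mul(-8715, Rational(-4995037, 4)) = Rational(43531747455, 4)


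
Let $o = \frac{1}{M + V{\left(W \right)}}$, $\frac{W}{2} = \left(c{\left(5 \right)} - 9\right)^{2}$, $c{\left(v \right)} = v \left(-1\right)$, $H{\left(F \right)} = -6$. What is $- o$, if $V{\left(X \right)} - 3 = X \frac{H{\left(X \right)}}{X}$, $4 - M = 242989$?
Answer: $\frac{1}{242988} \approx 4.1154 \cdot 10^{-6}$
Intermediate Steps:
$M = -242985$ ($M = 4 - 242989 = -242985$)
$c{\left(v \right)} = - v$
$W = 392$ ($W = 2 \left(\left(-1\right) 5 - 9\right)^{2} = 2 \left(-5 - 9\right)^{2} = 2 \left(-14\right)^{2} = 2 \cdot 196 = 392$)
$V{\left(X \right)} = -3$ ($V{\left(X \right)} = 3 + X \left(- \frac{6}{X}\right) = 3 - 6 = -3$)
$o = - \frac{1}{242988}$ ($o = \frac{1}{-242985 - 3} = \frac{1}{-242988} = - \frac{1}{242988} \approx -4.1154 \cdot 10^{-6}$)
$- o = \left(-1\right) \left(- \frac{1}{242988}\right) = \frac{1}{242988}$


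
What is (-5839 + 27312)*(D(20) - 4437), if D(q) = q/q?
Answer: -95254228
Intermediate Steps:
D(q) = 1
(-5839 + 27312)*(D(20) - 4437) = (-5839 + 27312)*(1 - 4437) = 21473*(-4436) = -95254228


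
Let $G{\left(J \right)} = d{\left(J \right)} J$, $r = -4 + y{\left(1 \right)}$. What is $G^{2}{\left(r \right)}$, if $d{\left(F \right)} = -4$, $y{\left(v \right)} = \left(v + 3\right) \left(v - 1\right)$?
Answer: $256$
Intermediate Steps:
$y{\left(v \right)} = \left(-1 + v\right) \left(3 + v\right)$ ($y{\left(v \right)} = \left(3 + v\right) \left(-1 + v\right) = \left(-1 + v\right) \left(3 + v\right)$)
$r = -4$ ($r = -4 + \left(-3 + 1^{2} + 2 \cdot 1\right) = -4 + \left(-3 + 1 + 2\right) = -4 + 0 = -4$)
$G{\left(J \right)} = - 4 J$
$G^{2}{\left(r \right)} = \left(\left(-4\right) \left(-4\right)\right)^{2} = 16^{2} = 256$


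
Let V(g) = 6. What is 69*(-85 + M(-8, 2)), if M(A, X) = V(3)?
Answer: -5451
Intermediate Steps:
M(A, X) = 6
69*(-85 + M(-8, 2)) = 69*(-85 + 6) = 69*(-79) = -5451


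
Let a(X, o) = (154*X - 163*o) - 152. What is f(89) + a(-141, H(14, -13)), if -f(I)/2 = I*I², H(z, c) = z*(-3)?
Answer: -1424958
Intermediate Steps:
H(z, c) = -3*z
f(I) = -2*I³ (f(I) = -2*I*I² = -2*I³)
a(X, o) = -152 - 163*o + 154*X (a(X, o) = (-163*o + 154*X) - 152 = -152 - 163*o + 154*X)
f(89) + a(-141, H(14, -13)) = -2*89³ + (-152 - (-489)*14 + 154*(-141)) = -2*704969 + (-152 - 163*(-42) - 21714) = -1409938 + (-152 + 6846 - 21714) = -1409938 - 15020 = -1424958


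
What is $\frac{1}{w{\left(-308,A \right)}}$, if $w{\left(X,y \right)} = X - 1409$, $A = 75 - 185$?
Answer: $- \frac{1}{1717} \approx -0.00058241$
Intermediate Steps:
$A = -110$
$w{\left(X,y \right)} = -1409 + X$
$\frac{1}{w{\left(-308,A \right)}} = \frac{1}{-1409 - 308} = \frac{1}{-1717} = - \frac{1}{1717}$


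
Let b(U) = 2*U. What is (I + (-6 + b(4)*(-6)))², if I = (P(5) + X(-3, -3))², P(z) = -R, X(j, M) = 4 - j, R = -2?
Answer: 729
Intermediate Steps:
P(z) = 2 (P(z) = -1*(-2) = 2)
I = 81 (I = (2 + (4 - 1*(-3)))² = (2 + (4 + 3))² = (2 + 7)² = 9² = 81)
(I + (-6 + b(4)*(-6)))² = (81 + (-6 + (2*4)*(-6)))² = (81 + (-6 + 8*(-6)))² = (81 + (-6 - 48))² = (81 - 54)² = 27² = 729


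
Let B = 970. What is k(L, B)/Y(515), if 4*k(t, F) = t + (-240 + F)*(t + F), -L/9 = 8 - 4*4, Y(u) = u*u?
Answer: 190183/265225 ≈ 0.71706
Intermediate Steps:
Y(u) = u²
L = 72 (L = -9*(8 - 4*4) = -9*(8 - 16) = -9*(-8) = 72)
k(t, F) = t/4 + (-240 + F)*(F + t)/4 (k(t, F) = (t + (-240 + F)*(t + F))/4 = (t + (-240 + F)*(F + t))/4 = t/4 + (-240 + F)*(F + t)/4)
k(L, B)/Y(515) = (-60*970 - 239/4*72 + (¼)*970² + (¼)*970*72)/(515²) = (-58200 - 4302 + (¼)*940900 + 17460)/265225 = (-58200 - 4302 + 235225 + 17460)*(1/265225) = 190183*(1/265225) = 190183/265225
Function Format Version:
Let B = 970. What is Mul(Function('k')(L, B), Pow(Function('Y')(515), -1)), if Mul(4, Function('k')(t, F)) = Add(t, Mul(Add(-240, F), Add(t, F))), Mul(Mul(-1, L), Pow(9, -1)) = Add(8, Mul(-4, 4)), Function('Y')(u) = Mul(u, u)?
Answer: Rational(190183, 265225) ≈ 0.71706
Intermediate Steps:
Function('Y')(u) = Pow(u, 2)
L = 72 (L = Mul(-9, Add(8, Mul(-4, 4))) = Mul(-9, Add(8, -16)) = Mul(-9, -8) = 72)
Function('k')(t, F) = Add(Mul(Rational(1, 4), t), Mul(Rational(1, 4), Add(-240, F), Add(F, t))) (Function('k')(t, F) = Mul(Rational(1, 4), Add(t, Mul(Add(-240, F), Add(t, F)))) = Mul(Rational(1, 4), Add(t, Mul(Add(-240, F), Add(F, t)))) = Add(Mul(Rational(1, 4), t), Mul(Rational(1, 4), Add(-240, F), Add(F, t))))
Mul(Function('k')(L, B), Pow(Function('Y')(515), -1)) = Mul(Add(Mul(-60, 970), Mul(Rational(-239, 4), 72), Mul(Rational(1, 4), Pow(970, 2)), Mul(Rational(1, 4), 970, 72)), Pow(Pow(515, 2), -1)) = Mul(Add(-58200, -4302, Mul(Rational(1, 4), 940900), 17460), Pow(265225, -1)) = Mul(Add(-58200, -4302, 235225, 17460), Rational(1, 265225)) = Mul(190183, Rational(1, 265225)) = Rational(190183, 265225)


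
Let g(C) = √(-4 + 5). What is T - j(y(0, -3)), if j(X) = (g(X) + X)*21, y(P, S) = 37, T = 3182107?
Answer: 3181309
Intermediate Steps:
g(C) = 1 (g(C) = √1 = 1)
j(X) = 21 + 21*X (j(X) = (1 + X)*21 = 21 + 21*X)
T - j(y(0, -3)) = 3182107 - (21 + 21*37) = 3182107 - (21 + 777) = 3182107 - 1*798 = 3182107 - 798 = 3181309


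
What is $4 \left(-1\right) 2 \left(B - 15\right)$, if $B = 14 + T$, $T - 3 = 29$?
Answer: $-248$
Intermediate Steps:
$T = 32$ ($T = 3 + 29 = 32$)
$B = 46$ ($B = 14 + 32 = 46$)
$4 \left(-1\right) 2 \left(B - 15\right) = 4 \left(-1\right) 2 \left(46 - 15\right) = \left(-4\right) 2 \cdot 31 = \left(-8\right) 31 = -248$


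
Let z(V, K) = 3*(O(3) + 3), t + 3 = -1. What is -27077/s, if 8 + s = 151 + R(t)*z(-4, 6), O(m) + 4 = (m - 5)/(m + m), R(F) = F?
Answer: -27077/159 ≈ -170.30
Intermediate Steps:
t = -4 (t = -3 - 1 = -4)
O(m) = -4 + (-5 + m)/(2*m) (O(m) = -4 + (m - 5)/(m + m) = -4 + (-5 + m)/((2*m)) = -4 + (-5 + m)*(1/(2*m)) = -4 + (-5 + m)/(2*m))
z(V, K) = -4 (z(V, K) = 3*((1/2)*(-5 - 7*3)/3 + 3) = 3*((1/2)*(1/3)*(-5 - 21) + 3) = 3*((1/2)*(1/3)*(-26) + 3) = 3*(-13/3 + 3) = 3*(-4/3) = -4)
s = 159 (s = -8 + (151 - 4*(-4)) = -8 + (151 + 16) = -8 + 167 = 159)
-27077/s = -27077/159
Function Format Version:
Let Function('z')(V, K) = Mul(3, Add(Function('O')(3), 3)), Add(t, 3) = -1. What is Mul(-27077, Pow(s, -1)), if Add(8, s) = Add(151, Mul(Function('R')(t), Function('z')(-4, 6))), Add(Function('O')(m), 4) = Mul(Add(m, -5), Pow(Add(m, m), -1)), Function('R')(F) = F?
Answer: Rational(-27077, 159) ≈ -170.30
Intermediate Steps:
t = -4 (t = Add(-3, -1) = -4)
Function('O')(m) = Add(-4, Mul(Rational(1, 2), Pow(m, -1), Add(-5, m))) (Function('O')(m) = Add(-4, Mul(Add(m, -5), Pow(Add(m, m), -1))) = Add(-4, Mul(Add(-5, m), Pow(Mul(2, m), -1))) = Add(-4, Mul(Add(-5, m), Mul(Rational(1, 2), Pow(m, -1)))) = Add(-4, Mul(Rational(1, 2), Pow(m, -1), Add(-5, m))))
Function('z')(V, K) = -4 (Function('z')(V, K) = Mul(3, Add(Mul(Rational(1, 2), Pow(3, -1), Add(-5, Mul(-7, 3))), 3)) = Mul(3, Add(Mul(Rational(1, 2), Rational(1, 3), Add(-5, -21)), 3)) = Mul(3, Add(Mul(Rational(1, 2), Rational(1, 3), -26), 3)) = Mul(3, Add(Rational(-13, 3), 3)) = Mul(3, Rational(-4, 3)) = -4)
s = 159 (s = Add(-8, Add(151, Mul(-4, -4))) = Add(-8, Add(151, 16)) = Add(-8, 167) = 159)
Mul(-27077, Pow(s, -1)) = Mul(-27077, Pow(159, -1)) = Mul(-27077, Rational(1, 159)) = Rational(-27077, 159)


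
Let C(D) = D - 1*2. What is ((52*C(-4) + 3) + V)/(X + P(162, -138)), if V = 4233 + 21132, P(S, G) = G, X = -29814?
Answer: -87/104 ≈ -0.83654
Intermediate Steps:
C(D) = -2 + D (C(D) = D - 2 = -2 + D)
V = 25365
((52*C(-4) + 3) + V)/(X + P(162, -138)) = ((52*(-2 - 4) + 3) + 25365)/(-29814 - 138) = ((52*(-6) + 3) + 25365)/(-29952) = ((-312 + 3) + 25365)*(-1/29952) = (-309 + 25365)*(-1/29952) = 25056*(-1/29952) = -87/104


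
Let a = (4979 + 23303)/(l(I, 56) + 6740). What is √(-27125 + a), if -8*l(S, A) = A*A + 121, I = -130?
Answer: I*√69611348001397/50663 ≈ 164.68*I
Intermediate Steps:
l(S, A) = -121/8 - A²/8 (l(S, A) = -(A*A + 121)/8 = -(A² + 121)/8 = -(121 + A²)/8 = -121/8 - A²/8)
a = 226256/50663 (a = (4979 + 23303)/((-121/8 - ⅛*56²) + 6740) = 28282/((-121/8 - ⅛*3136) + 6740) = 28282/((-121/8 - 392) + 6740) = 28282/(-3257/8 + 6740) = 28282/(50663/8) = 28282*(8/50663) = 226256/50663 ≈ 4.4659)
√(-27125 + a) = √(-27125 + 226256/50663) = √(-1374007619/50663) = I*√69611348001397/50663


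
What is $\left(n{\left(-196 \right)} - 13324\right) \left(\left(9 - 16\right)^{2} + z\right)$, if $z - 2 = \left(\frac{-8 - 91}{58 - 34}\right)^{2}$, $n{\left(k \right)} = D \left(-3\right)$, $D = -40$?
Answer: $- \frac{14369253}{16} \approx -8.9808 \cdot 10^{5}$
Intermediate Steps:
$n{\left(k \right)} = 120$ ($n{\left(k \right)} = \left(-40\right) \left(-3\right) = 120$)
$z = \frac{1217}{64}$ ($z = 2 + \left(\frac{-8 - 91}{58 - 34}\right)^{2} = 2 + \left(- \frac{99}{24}\right)^{2} = 2 + \left(\left(-99\right) \frac{1}{24}\right)^{2} = 2 + \left(- \frac{33}{8}\right)^{2} = 2 + \frac{1089}{64} = \frac{1217}{64} \approx 19.016$)
$\left(n{\left(-196 \right)} - 13324\right) \left(\left(9 - 16\right)^{2} + z\right) = \left(120 - 13324\right) \left(\left(9 - 16\right)^{2} + \frac{1217}{64}\right) = - 13204 \left(\left(-7\right)^{2} + \frac{1217}{64}\right) = - 13204 \left(49 + \frac{1217}{64}\right) = \left(-13204\right) \frac{4353}{64} = - \frac{14369253}{16}$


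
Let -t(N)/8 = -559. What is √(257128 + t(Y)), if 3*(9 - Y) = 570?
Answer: 20*√654 ≈ 511.47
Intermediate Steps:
Y = -181 (Y = 9 - ⅓*570 = 9 - 190 = -181)
t(N) = 4472 (t(N) = -8*(-559) = 4472)
√(257128 + t(Y)) = √(257128 + 4472) = √261600 = 20*√654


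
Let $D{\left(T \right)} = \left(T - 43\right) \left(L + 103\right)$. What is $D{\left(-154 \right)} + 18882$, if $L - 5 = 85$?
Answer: $-19139$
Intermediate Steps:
$L = 90$ ($L = 5 + 85 = 90$)
$D{\left(T \right)} = -8299 + 193 T$ ($D{\left(T \right)} = \left(T - 43\right) \left(90 + 103\right) = \left(-43 + T\right) 193 = -8299 + 193 T$)
$D{\left(-154 \right)} + 18882 = \left(-8299 + 193 \left(-154\right)\right) + 18882 = \left(-8299 - 29722\right) + 18882 = -38021 + 18882 = -19139$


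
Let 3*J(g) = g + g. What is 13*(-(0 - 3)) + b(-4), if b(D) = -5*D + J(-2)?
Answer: 173/3 ≈ 57.667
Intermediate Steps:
J(g) = 2*g/3 (J(g) = (g + g)/3 = (2*g)/3 = 2*g/3)
b(D) = -4/3 - 5*D (b(D) = -5*D + (2/3)*(-2) = -5*D - 4/3 = -4/3 - 5*D)
13*(-(0 - 3)) + b(-4) = 13*(-(0 - 3)) + (-4/3 - 5*(-4)) = 13*(-1*(-3)) + (-4/3 + 20) = 13*3 + 56/3 = 39 + 56/3 = 173/3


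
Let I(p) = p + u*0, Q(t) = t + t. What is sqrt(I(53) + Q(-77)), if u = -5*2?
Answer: I*sqrt(101) ≈ 10.05*I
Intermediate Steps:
u = -10
Q(t) = 2*t
I(p) = p (I(p) = p - 10*0 = p + 0 = p)
sqrt(I(53) + Q(-77)) = sqrt(53 + 2*(-77)) = sqrt(53 - 154) = sqrt(-101) = I*sqrt(101)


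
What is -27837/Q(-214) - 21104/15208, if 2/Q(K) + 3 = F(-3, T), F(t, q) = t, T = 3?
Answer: 158751773/1901 ≈ 83510.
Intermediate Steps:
Q(K) = -⅓ (Q(K) = 2/(-3 - 3) = 2/(-6) = 2*(-⅙) = -⅓)
-27837/Q(-214) - 21104/15208 = -27837/(-⅓) - 21104/15208 = -27837*(-3) - 21104*1/15208 = 83511 - 2638/1901 = 158751773/1901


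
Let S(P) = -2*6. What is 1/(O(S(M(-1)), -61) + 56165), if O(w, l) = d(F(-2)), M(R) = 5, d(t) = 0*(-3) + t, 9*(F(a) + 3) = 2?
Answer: 9/505460 ≈ 1.7806e-5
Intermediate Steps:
F(a) = -25/9 (F(a) = -3 + (⅑)*2 = -3 + 2/9 = -25/9)
d(t) = t (d(t) = 0 + t = t)
S(P) = -12
O(w, l) = -25/9
1/(O(S(M(-1)), -61) + 56165) = 1/(-25/9 + 56165) = 1/(505460/9) = 9/505460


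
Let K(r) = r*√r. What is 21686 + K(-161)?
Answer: 21686 - 161*I*√161 ≈ 21686.0 - 2042.9*I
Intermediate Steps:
K(r) = r^(3/2)
21686 + K(-161) = 21686 + (-161)^(3/2) = 21686 - 161*I*√161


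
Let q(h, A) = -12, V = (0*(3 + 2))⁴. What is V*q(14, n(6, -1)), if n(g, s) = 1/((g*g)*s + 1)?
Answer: 0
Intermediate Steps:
V = 0 (V = (0*5)⁴ = 0⁴ = 0)
n(g, s) = 1/(1 + s*g²) (n(g, s) = 1/(g²*s + 1) = 1/(s*g² + 1) = 1/(1 + s*g²))
V*q(14, n(6, -1)) = 0*(-12) = 0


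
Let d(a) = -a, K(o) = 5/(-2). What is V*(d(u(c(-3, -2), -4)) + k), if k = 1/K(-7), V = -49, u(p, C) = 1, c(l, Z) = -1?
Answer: 343/5 ≈ 68.600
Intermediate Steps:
K(o) = -5/2 (K(o) = 5*(-½) = -5/2)
k = -⅖ (k = 1/(-5/2) = -⅖ ≈ -0.40000)
V*(d(u(c(-3, -2), -4)) + k) = -49*(-1*1 - ⅖) = -49*(-1 - ⅖) = -49*(-7/5) = 343/5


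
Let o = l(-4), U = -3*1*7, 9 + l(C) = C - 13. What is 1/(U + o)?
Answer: -1/47 ≈ -0.021277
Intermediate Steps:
l(C) = -22 + C (l(C) = -9 + (C - 13) = -9 + (-13 + C) = -22 + C)
U = -21 (U = -3*7 = -21)
o = -26 (o = -22 - 4 = -26)
1/(U + o) = 1/(-21 - 26) = 1/(-47) = -1/47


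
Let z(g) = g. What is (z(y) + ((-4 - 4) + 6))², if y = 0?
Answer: 4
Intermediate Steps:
(z(y) + ((-4 - 4) + 6))² = (0 + ((-4 - 4) + 6))² = (0 + (-8 + 6))² = (0 - 2)² = (-2)² = 4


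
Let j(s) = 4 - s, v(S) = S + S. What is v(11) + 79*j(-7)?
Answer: 891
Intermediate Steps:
v(S) = 2*S
v(11) + 79*j(-7) = 2*11 + 79*(4 - 1*(-7)) = 22 + 79*(4 + 7) = 22 + 79*11 = 22 + 869 = 891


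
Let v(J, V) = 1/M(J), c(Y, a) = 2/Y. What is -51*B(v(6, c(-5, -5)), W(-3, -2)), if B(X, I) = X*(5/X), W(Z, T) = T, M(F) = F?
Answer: -255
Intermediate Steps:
v(J, V) = 1/J
B(X, I) = 5
-51*B(v(6, c(-5, -5)), W(-3, -2)) = -51*5 = -255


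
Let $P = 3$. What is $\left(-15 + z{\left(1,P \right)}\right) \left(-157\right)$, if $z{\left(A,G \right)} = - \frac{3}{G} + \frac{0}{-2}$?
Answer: $2512$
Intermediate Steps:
$z{\left(A,G \right)} = - \frac{3}{G}$ ($z{\left(A,G \right)} = - \frac{3}{G} + 0 \left(- \frac{1}{2}\right) = - \frac{3}{G} + 0 = - \frac{3}{G}$)
$\left(-15 + z{\left(1,P \right)}\right) \left(-157\right) = \left(-15 - \frac{3}{3}\right) \left(-157\right) = \left(-15 - 1\right) \left(-157\right) = \left(-16\right) \left(-157\right) = 2512$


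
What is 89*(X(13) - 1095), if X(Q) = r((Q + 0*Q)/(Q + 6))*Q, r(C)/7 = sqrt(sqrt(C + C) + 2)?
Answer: -97455 + 8099*sqrt(722 + 19*sqrt(494))/19 ≈ -83036.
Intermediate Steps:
r(C) = 7*sqrt(2 + sqrt(2)*sqrt(C)) (r(C) = 7*sqrt(sqrt(C + C) + 2) = 7*sqrt(sqrt(2*C) + 2) = 7*sqrt(sqrt(2)*sqrt(C) + 2) = 7*sqrt(2 + sqrt(2)*sqrt(C)))
X(Q) = 7*Q*sqrt(2 + sqrt(2)*sqrt(Q/(6 + Q))) (X(Q) = (7*sqrt(2 + sqrt(2)*sqrt((Q + 0*Q)/(Q + 6))))*Q = (7*sqrt(2 + sqrt(2)*sqrt((Q + 0)/(6 + Q))))*Q = (7*sqrt(2 + sqrt(2)*sqrt(Q/(6 + Q))))*Q = 7*Q*sqrt(2 + sqrt(2)*sqrt(Q/(6 + Q))))
89*(X(13) - 1095) = 89*(7*13*sqrt(2 + sqrt(2)*sqrt(13/(6 + 13))) - 1095) = 89*(7*13*sqrt(2 + sqrt(2)*sqrt(13/19)) - 1095) = 89*(7*13*sqrt(2 + sqrt(2)*(sqrt(247)/19)) - 1095) = 89*(7*13*sqrt(2 + sqrt(494)/19) - 1095) = 89*(91*sqrt(2 + sqrt(494)/19) - 1095) = 89*(-1095 + 91*sqrt(2 + sqrt(494)/19)) = -97455 + 8099*sqrt(2 + sqrt(494)/19)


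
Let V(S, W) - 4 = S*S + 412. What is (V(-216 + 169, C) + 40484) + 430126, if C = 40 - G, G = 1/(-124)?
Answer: 473235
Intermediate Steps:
G = -1/124 ≈ -0.0080645
C = 4961/124 (C = 40 - 1*(-1/124) = 40 + 1/124 = 4961/124 ≈ 40.008)
V(S, W) = 416 + S² (V(S, W) = 4 + (S*S + 412) = 4 + (S² + 412) = 4 + (412 + S²) = 416 + S²)
(V(-216 + 169, C) + 40484) + 430126 = ((416 + (-216 + 169)²) + 40484) + 430126 = ((416 + (-47)²) + 40484) + 430126 = ((416 + 2209) + 40484) + 430126 = (2625 + 40484) + 430126 = 43109 + 430126 = 473235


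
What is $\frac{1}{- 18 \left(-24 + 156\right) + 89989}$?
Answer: $\frac{1}{87613} \approx 1.1414 \cdot 10^{-5}$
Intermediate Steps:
$\frac{1}{- 18 \left(-24 + 156\right) + 89989} = \frac{1}{\left(-18\right) 132 + 89989} = \frac{1}{-2376 + 89989} = \frac{1}{87613}$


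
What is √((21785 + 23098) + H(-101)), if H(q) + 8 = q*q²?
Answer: I*√985426 ≈ 992.69*I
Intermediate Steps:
H(q) = -8 + q³ (H(q) = -8 + q*q² = -8 + q³)
√((21785 + 23098) + H(-101)) = √((21785 + 23098) + (-8 + (-101)³)) = √(44883 + (-8 - 1030301)) = √(44883 - 1030309) = √(-985426) = I*√985426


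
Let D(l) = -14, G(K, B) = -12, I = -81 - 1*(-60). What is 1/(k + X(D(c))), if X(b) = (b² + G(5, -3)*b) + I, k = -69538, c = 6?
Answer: -1/69195 ≈ -1.4452e-5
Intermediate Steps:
I = -21 (I = -81 + 60 = -21)
X(b) = -21 + b² - 12*b (X(b) = (b² - 12*b) - 21 = -21 + b² - 12*b)
1/(k + X(D(c))) = 1/(-69538 + (-21 + (-14)² - 12*(-14))) = 1/(-69538 + (-21 + 196 + 168)) = 1/(-69538 + 343) = 1/(-69195) = -1/69195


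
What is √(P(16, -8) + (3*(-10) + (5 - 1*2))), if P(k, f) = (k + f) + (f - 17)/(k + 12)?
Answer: I*√3899/14 ≈ 4.4601*I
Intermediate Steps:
P(k, f) = f + k + (-17 + f)/(12 + k) (P(k, f) = (f + k) + (-17 + f)/(12 + k) = f + k + (-17 + f)/(12 + k))
√(P(16, -8) + (3*(-10) + (5 - 1*2))) = √((-17 + 16² + 12*16 + 13*(-8) - 8*16)/(12 + 16) + (3*(-10) + (5 - 1*2))) = √((-17 + 256 + 192 - 104 - 128)/28 + (-30 + (5 - 2))) = √((1/28)*199 + (-30 + 3)) = √(199/28 - 27) = √(-557/28) = I*√3899/14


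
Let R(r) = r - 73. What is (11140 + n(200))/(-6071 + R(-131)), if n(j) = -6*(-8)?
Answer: -11188/6275 ≈ -1.7829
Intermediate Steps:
n(j) = 48
R(r) = -73 + r
(11140 + n(200))/(-6071 + R(-131)) = (11140 + 48)/(-6071 + (-73 - 131)) = 11188/(-6071 - 204) = 11188/(-6275) = 11188*(-1/6275) = -11188/6275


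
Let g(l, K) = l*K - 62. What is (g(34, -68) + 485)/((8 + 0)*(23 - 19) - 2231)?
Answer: 1889/2199 ≈ 0.85903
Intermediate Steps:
g(l, K) = -62 + K*l (g(l, K) = K*l - 62 = -62 + K*l)
(g(34, -68) + 485)/((8 + 0)*(23 - 19) - 2231) = ((-62 - 68*34) + 485)/((8 + 0)*(23 - 19) - 2231) = ((-62 - 2312) + 485)/(8*4 - 2231) = (-2374 + 485)/(32 - 2231) = -1889/(-2199) = -1889*(-1/2199) = 1889/2199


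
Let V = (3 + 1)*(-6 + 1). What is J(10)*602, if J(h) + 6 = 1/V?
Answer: -36421/10 ≈ -3642.1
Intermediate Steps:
V = -20 (V = 4*(-5) = -20)
J(h) = -121/20 (J(h) = -6 + 1/(-20) = -6 - 1/20 = -121/20)
J(10)*602 = -121/20*602 = -36421/10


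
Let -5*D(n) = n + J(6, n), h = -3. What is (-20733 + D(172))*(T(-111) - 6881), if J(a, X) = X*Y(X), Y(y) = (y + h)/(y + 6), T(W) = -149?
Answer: 13013973962/89 ≈ 1.4622e+8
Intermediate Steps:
Y(y) = (-3 + y)/(6 + y) (Y(y) = (y - 3)/(y + 6) = (-3 + y)/(6 + y))
J(a, X) = X*(-3 + X)/(6 + X) (J(a, X) = X*((-3 + X)/(6 + X)) = X*(-3 + X)/(6 + X))
D(n) = -n/5 - n*(-3 + n)/(5*(6 + n)) (D(n) = -(n + n*(-3 + n)/(6 + n))/5 = -n/5 - n*(-3 + n)/(5*(6 + n)))
(-20733 + D(172))*(T(-111) - 6881) = (-20733 + (1/5)*172*(-3 - 2*172)/(6 + 172))*(-149 - 6881) = (-20733 + (1/5)*172*(-3 - 344)/178)*(-7030) = (-20733 + (1/5)*172*(1/178)*(-347))*(-7030) = (-20733 - 29842/445)*(-7030) = -9256027/445*(-7030) = 13013973962/89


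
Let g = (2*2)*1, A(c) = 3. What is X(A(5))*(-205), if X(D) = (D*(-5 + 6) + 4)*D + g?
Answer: -5125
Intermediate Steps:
g = 4 (g = 4*1 = 4)
X(D) = 4 + D*(4 + D) (X(D) = (D*(-5 + 6) + 4)*D + 4 = (D*1 + 4)*D + 4 = (D + 4)*D + 4 = (4 + D)*D + 4 = D*(4 + D) + 4 = 4 + D*(4 + D))
X(A(5))*(-205) = (4 + 3² + 4*3)*(-205) = (4 + 9 + 12)*(-205) = 25*(-205) = -5125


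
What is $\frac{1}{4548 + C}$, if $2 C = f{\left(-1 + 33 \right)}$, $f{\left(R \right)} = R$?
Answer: $\frac{1}{4564} \approx 0.00021911$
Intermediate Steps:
$C = 16$ ($C = \frac{-1 + 33}{2} = \frac{1}{2} \cdot 32 = 16$)
$\frac{1}{4548 + C} = \frac{1}{4548 + 16} = \frac{1}{4564}$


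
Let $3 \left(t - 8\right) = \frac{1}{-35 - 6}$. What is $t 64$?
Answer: $\frac{62912}{123} \approx 511.48$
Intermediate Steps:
$t = \frac{983}{123}$ ($t = 8 + \frac{1}{3 \left(-35 - 6\right)} = 8 + \frac{1}{3 \left(-41\right)} = 8 + \frac{1}{3} \left(- \frac{1}{41}\right) = 8 - \frac{1}{123} = \frac{983}{123} \approx 7.9919$)
$t 64 = \frac{983}{123} \cdot 64 = \frac{62912}{123}$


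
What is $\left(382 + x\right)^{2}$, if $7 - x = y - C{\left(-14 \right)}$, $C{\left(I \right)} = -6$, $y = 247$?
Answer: $18496$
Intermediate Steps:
$x = -246$ ($x = 7 - \left(247 - -6\right) = 7 - \left(247 + 6\right) = 7 - 253 = -246$)
$\left(382 + x\right)^{2} = \left(382 - 246\right)^{2} = 136^{2} = 18496$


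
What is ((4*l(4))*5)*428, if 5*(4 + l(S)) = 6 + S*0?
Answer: -23968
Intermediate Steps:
l(S) = -14/5 (l(S) = -4 + (6 + S*0)/5 = -4 + (6 + 0)/5 = -4 + (⅕)*6 = -4 + 6/5 = -14/5)
((4*l(4))*5)*428 = ((4*(-14/5))*5)*428 = -56/5*5*428 = -56*428 = -23968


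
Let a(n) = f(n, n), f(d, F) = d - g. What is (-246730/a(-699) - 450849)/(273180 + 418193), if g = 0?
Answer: -314896721/483269727 ≈ -0.65160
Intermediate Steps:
f(d, F) = d (f(d, F) = d - 1*0 = d + 0 = d)
a(n) = n
(-246730/a(-699) - 450849)/(273180 + 418193) = (-246730/(-699) - 450849)/(273180 + 418193) = (-246730*(-1/699) - 450849)/691373 = (246730/699 - 450849)*(1/691373) = -314896721/699*1/691373 = -314896721/483269727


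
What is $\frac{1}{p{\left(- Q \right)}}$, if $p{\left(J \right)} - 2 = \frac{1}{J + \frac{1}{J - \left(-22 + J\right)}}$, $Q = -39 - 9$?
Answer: $\frac{1057}{2136} \approx 0.49485$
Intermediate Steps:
$Q = -48$ ($Q = -39 - 9 = -48$)
$p{\left(J \right)} = 2 + \frac{1}{\frac{1}{22} + J}$ ($p{\left(J \right)} = 2 + \frac{1}{J + \frac{1}{J - \left(-22 + J\right)}} = 2 + \frac{1}{J + \frac{1}{22}} = 2 + \frac{1}{\frac{1}{22} + J}$)
$\frac{1}{p{\left(- Q \right)}} = \frac{1}{4 \frac{1}{1 + 22 \left(\left(-1\right) \left(-48\right)\right)} \left(6 + 11 \left(\left(-1\right) \left(-48\right)\right)\right)} = \frac{1}{4 \frac{1}{1 + 22 \cdot 48} \left(6 + 11 \cdot 48\right)} = \frac{1}{4 \frac{1}{1 + 1056} \left(6 + 528\right)} = \frac{1}{4 \cdot \frac{1}{1057} \cdot 534} = \frac{1}{\frac{2136}{1057}} = \frac{1057}{2136}$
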